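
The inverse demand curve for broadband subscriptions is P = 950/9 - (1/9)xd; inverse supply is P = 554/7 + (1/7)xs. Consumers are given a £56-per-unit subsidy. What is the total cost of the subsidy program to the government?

Pre-subsidy: 950/9 - (1/9)x = 554/7 + (1/7)x gives x* = 104 and P* = 94.
With the rebate, buyers effectively pay Pb = Ps − 56, where Ps is the price sellers receive.
On the curves, Pb = 950/9 - (1/9)x and Ps = 554/7 + (1/7)x; the wedge Ps − Pb = 56 gives 554/7 + (1/7)x − (950/9 - (1/9)x) = 56, so x' = 324.5.
Then Pb = 950/9 − (1/9)·324.5 = 69.5 and Ps = 554/7 + (1/7)·324.5 = 125.5.
Government outlay = subsidy × quantity = 56 × 324.5 = 18172.

Government cost = £18172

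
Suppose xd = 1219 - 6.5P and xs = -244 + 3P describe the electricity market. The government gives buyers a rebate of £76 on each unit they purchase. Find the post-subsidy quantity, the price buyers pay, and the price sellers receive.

x' = 374; buyers pay £130; sellers receive £206

Pre-subsidy: 1219 - 6.5P = -244 + 3P gives P* = 154, x* = 218.
With the rebate, buyers effectively pay Pb = Ps − 76, where Ps is the price sellers receive.
Demand in terms of Ps becomes xd = 1219 − 6.5(Ps − 76) = 1713 - 6.5Ps. Setting this equal to supply: 1713 - 6.5Ps = -244 + 3Ps, so Ps = 206.
Buyers pay Pb = 206 − 76 = 130; x' = -244 + 3·206 = 374.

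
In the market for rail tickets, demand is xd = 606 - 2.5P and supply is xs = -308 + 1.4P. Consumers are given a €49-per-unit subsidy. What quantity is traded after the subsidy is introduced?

x' = 833/13

Pre-subsidy: 606 - 2.5P = -308 + 1.4P gives P* = 9140/39, x* = 784/39.
With the rebate, buyers effectively pay Pb = Ps − 49, where Ps is the price sellers receive.
Demand in terms of Ps becomes xd = 606 − 2.5(Ps − 49) = 728.5 - 2.5Ps. Setting this equal to supply: 728.5 - 2.5Ps = -308 + 1.4Ps, so Ps = 3455/13.
Buyers pay Pb = 3455/13 − 49 = 2818/13; x' = -308 + 1.4·(3455/13) = 833/13.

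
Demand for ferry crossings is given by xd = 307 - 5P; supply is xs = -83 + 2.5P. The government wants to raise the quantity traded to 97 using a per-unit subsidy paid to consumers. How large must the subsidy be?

At x = 97, invert demand for the buyer price: Pb = (307 − 97)/5 = 42; invert supply for the seller price: Ps = (97 − (-83))/2.5 = 72.
The subsidy must fill the gap: s = Ps − Pb = 72 − 42 = 30.

Required subsidy s = 30 per unit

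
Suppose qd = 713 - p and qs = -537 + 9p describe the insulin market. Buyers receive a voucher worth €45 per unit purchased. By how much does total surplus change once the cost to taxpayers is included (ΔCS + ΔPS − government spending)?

Net change in total surplus = -€911.25

Pre-subsidy: 713 - p = -537 + 9p gives p* = 125, q* = 588.
With the rebate, buyers effectively pay pb = ps − 45, where ps is the price sellers receive.
Demand in terms of ps becomes qd = 713 − 1(ps − 45) = 758 - ps. Setting this equal to supply: 758 - ps = -537 + 9ps, so ps = 129.5.
Buyers pay pb = 129.5 − 45 = 84.5; q' = -537 + 9·129.5 = 628.5.
ΔCS = ½(588 + 628.5)(125 − 84.5) = 24634.125; ΔPS = ½(588 + 628.5)(129.5 − 125) = 2737.125.
Government spending = 45 × 628.5 = 28282.5.
Net change = 24634.125 + 2737.125 − 28282.5 = -911.25. The loss equals the DWL triangle ½·45·40.5.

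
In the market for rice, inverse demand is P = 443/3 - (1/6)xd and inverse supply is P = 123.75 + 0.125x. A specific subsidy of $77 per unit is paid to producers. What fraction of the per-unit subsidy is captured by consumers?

Pre-subsidy: 443/3 - (1/6)x = 123.75 + 0.125x gives x* = 82 and P* = 134.
With the subsidy, sellers receive Ps = Pb + 77 for each unit, where Pb is the price buyers pay.
On the curves, Pb = 443/3 - (1/6)x and Ps = 123.75 + 0.125x; the wedge Ps − Pb = 77 gives 123.75 + 0.125x − (443/3 - (1/6)x) = 77, so x' = 346.
Then Pb = 443/3 − (1/6)·346 = 90 and Ps = 123.75 + 0.125·346 = 167.
Buyers' price falls by P* − Pb = 134 − 90 = 44; sellers' price rises by Ps − P* = 167 − 134 = 33.
So consumers capture 44/77 = 4/7 of each unit of subsidy.

Consumer share = 4/7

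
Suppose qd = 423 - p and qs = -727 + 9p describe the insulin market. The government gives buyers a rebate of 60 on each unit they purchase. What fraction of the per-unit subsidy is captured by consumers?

Consumer share = 0.9

Pre-subsidy: 423 - p = -727 + 9p gives p* = 115, q* = 308.
With the rebate, buyers effectively pay pb = ps − 60, where ps is the price sellers receive.
Demand in terms of ps becomes qd = 423 − 1(ps − 60) = 483 - ps. Setting this equal to supply: 483 - ps = -727 + 9ps, so ps = 121.
Buyers pay pb = 121 − 60 = 61; q' = -727 + 9·121 = 362.
Buyers' price falls by p* − pb = 115 − 61 = 54; sellers' price rises by ps − p* = 121 − 115 = 6.
So consumers capture 54/60 = 0.9 of each unit of subsidy.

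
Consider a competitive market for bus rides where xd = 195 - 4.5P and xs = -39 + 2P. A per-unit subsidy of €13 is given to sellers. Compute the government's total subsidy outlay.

Pre-subsidy: 195 - 4.5P = -39 + 2P gives P* = 36, x* = 33.
With the subsidy, sellers receive Ps = Pb + 13 for each unit, where Pb is the price buyers pay.
Supply in terms of Pb becomes xs = -39 + 2(Pb + 13) = -13 + 2Pb. Setting this equal to demand: 195 - 4.5Pb = -13 + 2Pb, so Pb = 32.
Sellers receive Ps = 32 + 13 = 45; x' = 195 − 4.5·32 = 51.
Government outlay = subsidy × quantity = 13 × 51 = 663.

Government cost = €663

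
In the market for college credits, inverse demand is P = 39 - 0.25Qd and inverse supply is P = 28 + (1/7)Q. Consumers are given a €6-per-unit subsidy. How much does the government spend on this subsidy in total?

Government cost = 2856/11

Pre-subsidy: 39 - 0.25Q = 28 + (1/7)Q gives Q* = 28 and P* = 32.
With the rebate, buyers effectively pay Pb = Ps − 6, where Ps is the price sellers receive.
On the curves, Pb = 39 - 0.25Q and Ps = 28 + (1/7)Q; the wedge Ps − Pb = 6 gives 28 + (1/7)Q − (39 - 0.25Q) = 6, so Q' = 476/11.
Then Pb = 39 − 0.25·(476/11) = 310/11 and Ps = 28 + (1/7)·(476/11) = 376/11.
Government outlay = subsidy × quantity = 6 × 476/11 = 2856/11.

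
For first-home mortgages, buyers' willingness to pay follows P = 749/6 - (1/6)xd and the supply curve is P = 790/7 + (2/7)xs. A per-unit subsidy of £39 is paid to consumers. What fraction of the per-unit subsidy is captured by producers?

Producer share = 12/19

Pre-subsidy: 749/6 - (1/6)x = 790/7 + (2/7)x gives x* = 503/19 and P* = 2288/19.
With the rebate, buyers effectively pay Pb = Ps − 39, where Ps is the price sellers receive.
On the curves, Pb = 749/6 - (1/6)x and Ps = 790/7 + (2/7)x; the wedge Ps − Pb = 39 gives 790/7 + (2/7)x − (749/6 - (1/6)x) = 39, so x' = 2141/19.
Then Pb = 749/6 − (1/6)·(2141/19) = 2015/19 and Ps = 790/7 + (2/7)·(2141/19) = 2756/19.
Buyers' price falls by P* − Pb = 2288/19 − 2015/19 = 273/19; sellers' price rises by Ps − P* = 2756/19 − 2288/19 = 468/19.
So producers capture (468/19)/39 = 12/19 of each unit of subsidy.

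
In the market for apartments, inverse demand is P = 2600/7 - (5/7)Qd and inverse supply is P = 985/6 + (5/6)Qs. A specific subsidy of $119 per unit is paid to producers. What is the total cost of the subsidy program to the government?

Government cost = 1630657/65

Pre-subsidy: 2600/7 - (5/7)Q = 985/6 + (5/6)Q gives Q* = 1741/13 and P* = 3585/13.
With the subsidy, sellers receive Ps = Pb + 119 for each unit, where Pb is the price buyers pay.
On the curves, Pb = 2600/7 - (5/7)Q and Ps = 985/6 + (5/6)Q; the wedge Ps − Pb = 119 gives 985/6 + (5/6)Q − (2600/7 - (5/7)Q) = 119, so Q' = 13703/65.
Then Pb = 2600/7 − (5/7)·(13703/65) = 2871/13 and Ps = 985/6 + (5/6)·(13703/65) = 4418/13.
Government outlay = subsidy × quantity = 119 × 13703/65 = 1630657/65.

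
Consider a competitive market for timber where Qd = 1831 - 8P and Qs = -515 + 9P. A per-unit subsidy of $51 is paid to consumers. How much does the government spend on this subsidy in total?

Government cost = $48093

Pre-subsidy: 1831 - 8P = -515 + 9P gives P* = 138, Q* = 727.
With the rebate, buyers effectively pay Pb = Ps − 51, where Ps is the price sellers receive.
Demand in terms of Ps becomes Qd = 1831 − 8(Ps − 51) = 2239 - 8Ps. Setting this equal to supply: 2239 - 8Ps = -515 + 9Ps, so Ps = 162.
Buyers pay Pb = 162 − 51 = 111; Q' = -515 + 9·162 = 943.
Government outlay = subsidy × quantity = 51 × 943 = 48093.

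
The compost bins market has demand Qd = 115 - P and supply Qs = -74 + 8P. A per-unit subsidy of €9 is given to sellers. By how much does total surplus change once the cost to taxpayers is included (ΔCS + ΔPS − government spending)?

Pre-subsidy: 115 - P = -74 + 8P gives P* = 21, Q* = 94.
With the subsidy, sellers receive Ps = Pb + 9 for each unit, where Pb is the price buyers pay.
Supply in terms of Pb becomes Qs = -74 + 8(Pb + 9) = -2 + 8Pb. Setting this equal to demand: 115 - Pb = -2 + 8Pb, so Pb = 13.
Sellers receive Ps = 13 + 9 = 22; Q' = 115 − 1·13 = 102.
ΔCS = ½(94 + 102)(21 − 13) = 784; ΔPS = ½(94 + 102)(22 − 21) = 98.
Government spending = 9 × 102 = 918.
Net change = 784 + 98 − 918 = -36. The loss equals the DWL triangle ½·9·8.

Net change in total surplus = -€36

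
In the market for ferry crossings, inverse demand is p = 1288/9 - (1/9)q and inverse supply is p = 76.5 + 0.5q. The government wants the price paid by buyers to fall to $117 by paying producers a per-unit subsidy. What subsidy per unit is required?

Required subsidy s = $77 per unit

At a buyer price of 117, quantity demanded is 1288 − 9·117 = 235.
Sellers supply 235 only when they receive ps = 76.5 + 0.5·235 = 194.
s = ps − pb = 194 − 117 = 77.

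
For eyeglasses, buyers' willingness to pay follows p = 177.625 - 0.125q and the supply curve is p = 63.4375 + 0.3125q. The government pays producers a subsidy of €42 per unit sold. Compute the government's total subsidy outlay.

Government cost = €14994

Pre-subsidy: 177.625 - 0.125q = 63.4375 + 0.3125q gives q* = 261 and p* = 145.
With the subsidy, sellers receive ps = pb + 42 for each unit, where pb is the price buyers pay.
On the curves, pb = 177.625 - 0.125q and ps = 63.4375 + 0.3125q; the wedge ps − pb = 42 gives 63.4375 + 0.3125q − (177.625 - 0.125q) = 42, so q' = 357.
Then pb = 177.625 − 0.125·357 = 133 and ps = 63.4375 + 0.3125·357 = 175.
Government outlay = subsidy × quantity = 42 × 357 = 14994.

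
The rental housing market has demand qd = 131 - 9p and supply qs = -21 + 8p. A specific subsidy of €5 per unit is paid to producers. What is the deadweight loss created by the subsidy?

Deadweight loss = 900/17

Pre-subsidy: 131 - 9p = -21 + 8p gives p* = 152/17, q* = 859/17.
With the subsidy, sellers receive ps = pb + 5 for each unit, where pb is the price buyers pay.
Supply in terms of pb becomes qs = -21 + 8(pb + 5) = 19 + 8pb. Setting this equal to demand: 131 - 9pb = 19 + 8pb, so pb = 112/17.
Sellers receive ps = 112/17 + 5 = 197/17; q' = 131 − 9·(112/17) = 1219/17.
The subsidy expands output by 1219/17 − 859/17 = 360/17 past the efficient level; on those units the gap between marginal cost and willingness to pay runs from 0 up to 5.
DWL = ½ × 5 × 360/17 = 900/17.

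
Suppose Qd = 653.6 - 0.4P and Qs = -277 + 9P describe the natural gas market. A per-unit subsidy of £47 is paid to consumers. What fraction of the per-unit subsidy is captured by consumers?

Pre-subsidy: 653.6 - 0.4P = -277 + 9P gives P* = 99, Q* = 614.
With the rebate, buyers effectively pay Pb = Ps − 47, where Ps is the price sellers receive.
Demand in terms of Ps becomes Qd = 653.6 − 0.4(Ps − 47) = 672.4 - 0.4Ps. Setting this equal to supply: 672.4 - 0.4Ps = -277 + 9Ps, so Ps = 101.
Buyers pay Pb = 101 − 47 = 54; Q' = -277 + 9·101 = 632.
Buyers' price falls by P* − Pb = 99 − 54 = 45; sellers' price rises by Ps − P* = 101 − 99 = 2.
So consumers capture 45/47 = 45/47 of each unit of subsidy.

Consumer share = 45/47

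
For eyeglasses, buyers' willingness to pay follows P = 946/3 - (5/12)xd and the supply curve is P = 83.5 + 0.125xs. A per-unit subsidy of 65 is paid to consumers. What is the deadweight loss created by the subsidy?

Pre-subsidy: 946/3 - (5/12)x = 83.5 + 0.125x gives x* = 428 and P* = 137.
With the rebate, buyers effectively pay Pb = Ps − 65, where Ps is the price sellers receive.
On the curves, Pb = 946/3 - (5/12)x and Ps = 83.5 + 0.125x; the wedge Ps − Pb = 65 gives 83.5 + 0.125x − (946/3 - (5/12)x) = 65, so x' = 548.
Then Pb = 946/3 − (5/12)·548 = 87 and Ps = 83.5 + 0.125·548 = 152.
The subsidy expands output by 548 − 428 = 120 past the efficient level; on those units the gap between marginal cost and willingness to pay runs from 0 up to 65.
DWL = ½ × 65 × 120 = 3900.

Deadweight loss = 3900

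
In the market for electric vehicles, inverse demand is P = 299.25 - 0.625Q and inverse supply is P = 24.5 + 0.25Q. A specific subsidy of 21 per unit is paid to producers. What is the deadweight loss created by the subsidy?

Deadweight loss = 252

Pre-subsidy: 299.25 - 0.625Q = 24.5 + 0.25Q gives Q* = 314 and P* = 103.
With the subsidy, sellers receive Ps = Pb + 21 for each unit, where Pb is the price buyers pay.
On the curves, Pb = 299.25 - 0.625Q and Ps = 24.5 + 0.25Q; the wedge Ps − Pb = 21 gives 24.5 + 0.25Q − (299.25 - 0.625Q) = 21, so Q' = 338.
Then Pb = 299.25 − 0.625·338 = 88 and Ps = 24.5 + 0.25·338 = 109.
The subsidy expands output by 338 − 314 = 24 past the efficient level; on those units the gap between marginal cost and willingness to pay runs from 0 up to 21.
DWL = ½ × 21 × 24 = 252.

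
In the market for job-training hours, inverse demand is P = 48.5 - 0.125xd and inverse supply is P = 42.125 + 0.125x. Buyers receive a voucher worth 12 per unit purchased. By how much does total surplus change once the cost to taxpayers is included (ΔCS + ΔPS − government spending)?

Net change in total surplus = -288

Pre-subsidy: 48.5 - 0.125x = 42.125 + 0.125x gives x* = 25.5 and P* = 45.3125.
With the rebate, buyers effectively pay Pb = Ps − 12, where Ps is the price sellers receive.
On the curves, Pb = 48.5 - 0.125x and Ps = 42.125 + 0.125x; the wedge Ps − Pb = 12 gives 42.125 + 0.125x − (48.5 - 0.125x) = 12, so x' = 73.5.
Then Pb = 48.5 − 0.125·73.5 = 39.3125 and Ps = 42.125 + 0.125·73.5 = 51.3125.
ΔCS = ½(25.5 + 73.5)(45.3125 − 39.3125) = 297; ΔPS = ½(25.5 + 73.5)(51.3125 − 45.3125) = 297.
Government spending = 12 × 73.5 = 882.
Net change = 297 + 297 − 882 = -288. The loss equals the DWL triangle ½·12·48.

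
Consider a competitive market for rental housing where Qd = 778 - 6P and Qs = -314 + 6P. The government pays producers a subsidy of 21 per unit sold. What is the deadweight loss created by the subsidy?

Deadweight loss = 661.5

Pre-subsidy: 778 - 6P = -314 + 6P gives P* = 91, Q* = 232.
With the subsidy, sellers receive Ps = Pb + 21 for each unit, where Pb is the price buyers pay.
Supply in terms of Pb becomes Qs = -314 + 6(Pb + 21) = -188 + 6Pb. Setting this equal to demand: 778 - 6Pb = -188 + 6Pb, so Pb = 80.5.
Sellers receive Ps = 80.5 + 21 = 101.5; Q' = 778 − 6·80.5 = 295.
The subsidy expands output by 295 − 232 = 63 past the efficient level; on those units the gap between marginal cost and willingness to pay runs from 0 up to 21.
DWL = ½ × 21 × 63 = 661.5.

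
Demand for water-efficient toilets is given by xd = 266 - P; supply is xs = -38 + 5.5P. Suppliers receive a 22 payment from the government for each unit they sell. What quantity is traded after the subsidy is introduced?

x' = 3092/13

Pre-subsidy: 266 - P = -38 + 5.5P gives P* = 608/13, x* = 2850/13.
With the subsidy, sellers receive Ps = Pb + 22 for each unit, where Pb is the price buyers pay.
Supply in terms of Pb becomes xs = -38 + 5.5(Pb + 22) = 83 + 5.5Pb. Setting this equal to demand: 266 - Pb = 83 + 5.5Pb, so Pb = 366/13.
Sellers receive Ps = 366/13 + 22 = 652/13; x' = 266 − 1·(366/13) = 3092/13.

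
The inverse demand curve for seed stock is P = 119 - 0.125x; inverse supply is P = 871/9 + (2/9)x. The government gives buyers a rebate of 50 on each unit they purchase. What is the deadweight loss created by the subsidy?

Pre-subsidy: 119 - 0.125x = 871/9 + (2/9)x gives x* = 64 and P* = 111.
With the rebate, buyers effectively pay Pb = Ps − 50, where Ps is the price sellers receive.
On the curves, Pb = 119 - 0.125x and Ps = 871/9 + (2/9)x; the wedge Ps − Pb = 50 gives 871/9 + (2/9)x − (119 - 0.125x) = 50, so x' = 208.
Then Pb = 119 − 0.125·208 = 93 and Ps = 871/9 + (2/9)·208 = 143.
The subsidy expands output by 208 − 64 = 144 past the efficient level; on those units the gap between marginal cost and willingness to pay runs from 0 up to 50.
DWL = ½ × 50 × 144 = 3600.

Deadweight loss = 3600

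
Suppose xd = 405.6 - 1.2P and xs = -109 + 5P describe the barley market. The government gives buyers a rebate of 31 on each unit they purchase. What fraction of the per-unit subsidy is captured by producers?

Producer share = 6/31

Pre-subsidy: 405.6 - 1.2P = -109 + 5P gives P* = 83, x* = 306.
With the rebate, buyers effectively pay Pb = Ps − 31, where Ps is the price sellers receive.
Demand in terms of Ps becomes xd = 405.6 − 1.2(Ps − 31) = 442.8 - 1.2Ps. Setting this equal to supply: 442.8 - 1.2Ps = -109 + 5Ps, so Ps = 89.
Buyers pay Pb = 89 − 31 = 58; x' = -109 + 5·89 = 336.
Buyers' price falls by P* − Pb = 83 − 58 = 25; sellers' price rises by Ps − P* = 89 − 83 = 6.
So producers capture 6/31 = 6/31 of each unit of subsidy.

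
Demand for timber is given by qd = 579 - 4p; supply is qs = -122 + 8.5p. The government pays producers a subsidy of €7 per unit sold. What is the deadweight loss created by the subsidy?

Deadweight loss = €66.64

Pre-subsidy: 579 - 4p = -122 + 8.5p gives p* = 56.08, q* = 354.68.
With the subsidy, sellers receive ps = pb + 7 for each unit, where pb is the price buyers pay.
Supply in terms of pb becomes qs = -122 + 8.5(pb + 7) = -62.5 + 8.5pb. Setting this equal to demand: 579 - 4pb = -62.5 + 8.5pb, so pb = 51.32.
Sellers receive ps = 51.32 + 7 = 58.32; q' = 579 − 4·51.32 = 373.72.
The subsidy expands output by 373.72 − 354.68 = 19.04 past the efficient level; on those units the gap between marginal cost and willingness to pay runs from 0 up to 7.
DWL = ½ × 7 × 19.04 = 66.64.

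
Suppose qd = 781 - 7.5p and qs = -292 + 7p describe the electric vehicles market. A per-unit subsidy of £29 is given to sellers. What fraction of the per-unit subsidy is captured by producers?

Pre-subsidy: 781 - 7.5p = -292 + 7p gives p* = 74, q* = 226.
With the subsidy, sellers receive ps = pb + 29 for each unit, where pb is the price buyers pay.
Supply in terms of pb becomes qs = -292 + 7(pb + 29) = -89 + 7pb. Setting this equal to demand: 781 - 7.5pb = -89 + 7pb, so pb = 60.
Sellers receive ps = 60 + 29 = 89; q' = 781 − 7.5·60 = 331.
Buyers' price falls by p* − pb = 74 − 60 = 14; sellers' price rises by ps − p* = 89 − 74 = 15.
So producers capture 15/29 = 15/29 of each unit of subsidy.

Producer share = 15/29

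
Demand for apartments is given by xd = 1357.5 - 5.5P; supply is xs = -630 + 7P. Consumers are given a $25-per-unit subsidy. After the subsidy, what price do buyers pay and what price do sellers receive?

Pre-subsidy: 1357.5 - 5.5P = -630 + 7P gives P* = 159, x* = 483.
With the rebate, buyers effectively pay Pb = Ps − 25, where Ps is the price sellers receive.
Demand in terms of Ps becomes xd = 1357.5 − 5.5(Ps − 25) = 1495 - 5.5Ps. Setting this equal to supply: 1495 - 5.5Ps = -630 + 7Ps, so Ps = 170.
Buyers pay Pb = 170 − 25 = 145; x' = -630 + 7·170 = 560.

Buyers pay $145; sellers receive $170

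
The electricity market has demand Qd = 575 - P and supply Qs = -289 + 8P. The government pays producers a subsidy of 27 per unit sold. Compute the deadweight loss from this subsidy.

Pre-subsidy: 575 - P = -289 + 8P gives P* = 96, Q* = 479.
With the subsidy, sellers receive Ps = Pb + 27 for each unit, where Pb is the price buyers pay.
Supply in terms of Pb becomes Qs = -289 + 8(Pb + 27) = -73 + 8Pb. Setting this equal to demand: 575 - Pb = -73 + 8Pb, so Pb = 72.
Sellers receive Ps = 72 + 27 = 99; Q' = 575 − 1·72 = 503.
The subsidy expands output by 503 − 479 = 24 past the efficient level; on those units the gap between marginal cost and willingness to pay runs from 0 up to 27.
DWL = ½ × 27 × 24 = 324.

Deadweight loss = 324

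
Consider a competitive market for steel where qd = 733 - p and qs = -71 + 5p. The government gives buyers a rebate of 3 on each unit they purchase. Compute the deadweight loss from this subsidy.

Pre-subsidy: 733 - p = -71 + 5p gives p* = 134, q* = 599.
With the rebate, buyers effectively pay pb = ps − 3, where ps is the price sellers receive.
Demand in terms of ps becomes qd = 733 − 1(ps − 3) = 736 - ps. Setting this equal to supply: 736 - ps = -71 + 5ps, so ps = 134.5.
Buyers pay pb = 134.5 − 3 = 131.5; q' = -71 + 5·134.5 = 601.5.
The subsidy expands output by 601.5 − 599 = 2.5 past the efficient level; on those units the gap between marginal cost and willingness to pay runs from 0 up to 3.
DWL = ½ × 3 × 2.5 = 3.75.

Deadweight loss = 3.75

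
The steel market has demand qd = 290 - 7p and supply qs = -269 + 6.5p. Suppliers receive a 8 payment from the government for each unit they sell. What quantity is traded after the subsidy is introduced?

Pre-subsidy: 290 - 7p = -269 + 6.5p gives p* = 1118/27, q* = 4/27.
With the subsidy, sellers receive ps = pb + 8 for each unit, where pb is the price buyers pay.
Supply in terms of pb becomes qs = -269 + 6.5(pb + 8) = -217 + 6.5pb. Setting this equal to demand: 290 - 7pb = -217 + 6.5pb, so pb = 338/9.
Sellers receive ps = 338/9 + 8 = 410/9; q' = 290 − 7·(338/9) = 244/9.

q' = 244/9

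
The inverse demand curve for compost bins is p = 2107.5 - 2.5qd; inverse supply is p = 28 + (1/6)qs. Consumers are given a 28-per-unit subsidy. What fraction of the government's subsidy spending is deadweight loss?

Pre-subsidy: 2107.5 - 2.5q = 28 + (1/6)q gives q* = 779.8125 and p* = 157.96875.
With the rebate, buyers effectively pay pb = ps − 28, where ps is the price sellers receive.
On the curves, pb = 2107.5 - 2.5q and ps = 28 + (1/6)q; the wedge ps − pb = 28 gives 28 + (1/6)q − (2107.5 - 2.5q) = 28, so q' = 790.3125.
Then pb = 2107.5 − 2.5·790.3125 = 131.71875 and ps = 28 + (1/6)·790.3125 = 159.71875.
ΔCS = ½(779.8125 + 790.3125)(157.96875 − 131.71875) = 20607.890625; ΔPS = ½(779.8125 + 790.3125)(159.71875 − 157.96875) = 1373.859375.
Government spending = 28 × 790.3125 = 22128.75.
DWL = ½ × 28 × (790.3125 − 779.8125) = 147; fraction = 147 / 22128.75 = 28/4215.

DWL / government spending = 28/4215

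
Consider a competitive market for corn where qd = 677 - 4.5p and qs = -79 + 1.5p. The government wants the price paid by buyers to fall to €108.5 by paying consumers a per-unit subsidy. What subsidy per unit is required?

Required subsidy s = €70 per unit

At a buyer price of 108.5, quantity demanded is 677 − 4.5·108.5 = 188.75.
Sellers supply 188.75 only when they receive ps with -79 + 1.5·ps = 188.75, i.e. ps = 178.5.
s = ps − pb = 178.5 − 108.5 = 70.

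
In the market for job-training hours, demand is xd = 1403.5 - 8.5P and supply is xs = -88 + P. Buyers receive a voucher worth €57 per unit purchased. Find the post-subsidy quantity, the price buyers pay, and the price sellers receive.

Pre-subsidy: 1403.5 - 8.5P = -88 + P gives P* = 157, x* = 69.
With the rebate, buyers effectively pay Pb = Ps − 57, where Ps is the price sellers receive.
Demand in terms of Ps becomes xd = 1403.5 − 8.5(Ps − 57) = 1888 - 8.5Ps. Setting this equal to supply: 1888 - 8.5Ps = -88 + Ps, so Ps = 208.
Buyers pay Pb = 208 − 57 = 151; x' = -88 + 1·208 = 120.

x' = 120; buyers pay €151; sellers receive €208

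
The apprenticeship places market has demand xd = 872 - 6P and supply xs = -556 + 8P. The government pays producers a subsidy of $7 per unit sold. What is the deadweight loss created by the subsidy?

Deadweight loss = $84

Pre-subsidy: 872 - 6P = -556 + 8P gives P* = 102, x* = 260.
With the subsidy, sellers receive Ps = Pb + 7 for each unit, where Pb is the price buyers pay.
Supply in terms of Pb becomes xs = -556 + 8(Pb + 7) = -500 + 8Pb. Setting this equal to demand: 872 - 6Pb = -500 + 8Pb, so Pb = 98.
Sellers receive Ps = 98 + 7 = 105; x' = 872 − 6·98 = 284.
The subsidy expands output by 284 − 260 = 24 past the efficient level; on those units the gap between marginal cost and willingness to pay runs from 0 up to 7.
DWL = ½ × 7 × 24 = 84.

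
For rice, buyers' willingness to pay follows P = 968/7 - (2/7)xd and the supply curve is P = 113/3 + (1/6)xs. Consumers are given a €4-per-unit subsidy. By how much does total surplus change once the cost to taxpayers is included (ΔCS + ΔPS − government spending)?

Pre-subsidy: 968/7 - (2/7)x = 113/3 + (1/6)x gives x* = 4226/19 and P* = 1420/19.
With the rebate, buyers effectively pay Pb = Ps − 4, where Ps is the price sellers receive.
On the curves, Pb = 968/7 - (2/7)x and Ps = 113/3 + (1/6)x; the wedge Ps − Pb = 4 gives 113/3 + (1/6)x − (968/7 - (2/7)x) = 4, so x' = 4394/19.
Then Pb = 968/7 − (2/7)·(4394/19) = 1372/19 and Ps = 113/3 + (1/6)·(4394/19) = 1448/19.
ΔCS = ½(4226/19 + 4394/19)(1420/19 − 1372/19) = 206880/361; ΔPS = ½(4226/19 + 4394/19)(1448/19 − 1420/19) = 120680/361.
Government spending = 4 × 4394/19 = 17576/19.
Net change = 206880/361 + 120680/361 − 17576/19 = -336/19. The loss equals the DWL triangle ½·4·168/19.

Net change in total surplus = -336/19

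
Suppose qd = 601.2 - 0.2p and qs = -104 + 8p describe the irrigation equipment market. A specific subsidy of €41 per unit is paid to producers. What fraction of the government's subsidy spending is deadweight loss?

DWL / government spending = 1/148

Pre-subsidy: 601.2 - 0.2p = -104 + 8p gives p* = 86, q* = 584.
With the subsidy, sellers receive ps = pb + 41 for each unit, where pb is the price buyers pay.
Supply in terms of pb becomes qs = -104 + 8(pb + 41) = 224 + 8pb. Setting this equal to demand: 601.2 - 0.2pb = 224 + 8pb, so pb = 46.
Sellers receive ps = 46 + 41 = 87; q' = 601.2 − 0.2·46 = 592.
ΔCS = ½(584 + 592)(86 − 46) = 23520; ΔPS = ½(584 + 592)(87 − 86) = 588.
Government spending = 41 × 592 = 24272.
DWL = ½ × 41 × (592 − 584) = 164; fraction = 164 / 24272 = 1/148.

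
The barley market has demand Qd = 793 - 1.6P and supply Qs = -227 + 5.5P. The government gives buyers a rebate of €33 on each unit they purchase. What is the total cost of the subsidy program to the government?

Pre-subsidy: 793 - 1.6P = -227 + 5.5P gives P* = 10200/71, Q* = 39983/71.
With the rebate, buyers effectively pay Pb = Ps − 33, where Ps is the price sellers receive.
Demand in terms of Ps becomes Qd = 793 − 1.6(Ps − 33) = 845.8 - 1.6Ps. Setting this equal to supply: 845.8 - 1.6Ps = -227 + 5.5Ps, so Ps = 10728/71.
Buyers pay Pb = 10728/71 − 33 = 8385/71; Q' = -227 + 5.5·(10728/71) = 42887/71.
Government outlay = subsidy × quantity = 33 × 42887/71 = 1415271/71.

Government cost = 1415271/71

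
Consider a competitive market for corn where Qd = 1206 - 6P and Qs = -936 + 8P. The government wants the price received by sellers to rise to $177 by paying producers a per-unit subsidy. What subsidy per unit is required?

At a seller price of 177, quantity supplied is -936 + 8·177 = 480.
Buyers absorb 480 only when they pay Pb with 1206 − 6·Pb = 480, i.e. Pb = 121.
s = Ps − Pb = 177 − 121 = 56.

Required subsidy s = $56 per unit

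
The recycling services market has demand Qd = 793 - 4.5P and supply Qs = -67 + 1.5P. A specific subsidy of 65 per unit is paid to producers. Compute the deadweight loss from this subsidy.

Pre-subsidy: 793 - 4.5P = -67 + 1.5P gives P* = 430/3, Q* = 148.
With the subsidy, sellers receive Ps = Pb + 65 for each unit, where Pb is the price buyers pay.
Supply in terms of Pb becomes Qs = -67 + 1.5(Pb + 65) = 30.5 + 1.5Pb. Setting this equal to demand: 793 - 4.5Pb = 30.5 + 1.5Pb, so Pb = 1525/12.
Sellers receive Ps = 1525/12 + 65 = 2305/12; Q' = 793 − 4.5·(1525/12) = 221.125.
The subsidy expands output by 221.125 − 148 = 73.125 past the efficient level; on those units the gap between marginal cost and willingness to pay runs from 0 up to 65.
DWL = ½ × 65 × 73.125 = 2376.5625.

Deadweight loss = 2376.5625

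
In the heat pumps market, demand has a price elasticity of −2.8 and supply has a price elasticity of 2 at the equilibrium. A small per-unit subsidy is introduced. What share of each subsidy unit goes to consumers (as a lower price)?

For a small subsidy around the equilibrium, the benefit split depends on the relative slopes, which at a point are proportional to the elasticities.
Buyer share = εs/(εs + |εd|) = 2/(2 + 2.8) = 5/12; seller share = |εd|/(εs + |εd|) = 7/12.

Consumer share = 5/12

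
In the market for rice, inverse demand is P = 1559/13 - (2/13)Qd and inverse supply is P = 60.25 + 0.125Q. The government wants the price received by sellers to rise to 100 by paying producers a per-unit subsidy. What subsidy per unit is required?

At a seller price of 100, quantity supplied is -482 + 8·100 = 318.
Buyers absorb 318 only when they pay Pb = 1559/13 − (2/13)·318 = 71.
s = Ps − Pb = 100 − 71 = 29.

Required subsidy s = 29 per unit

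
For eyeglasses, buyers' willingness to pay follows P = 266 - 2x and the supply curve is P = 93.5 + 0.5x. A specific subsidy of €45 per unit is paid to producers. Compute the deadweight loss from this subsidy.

Pre-subsidy: 266 - 2x = 93.5 + 0.5x gives x* = 69 and P* = 128.
With the subsidy, sellers receive Ps = Pb + 45 for each unit, where Pb is the price buyers pay.
On the curves, Pb = 266 - 2x and Ps = 93.5 + 0.5x; the wedge Ps − Pb = 45 gives 93.5 + 0.5x − (266 - 2x) = 45, so x' = 87.
Then Pb = 266 − 2·87 = 92 and Ps = 93.5 + 0.5·87 = 137.
The subsidy expands output by 87 − 69 = 18 past the efficient level; on those units the gap between marginal cost and willingness to pay runs from 0 up to 45.
DWL = ½ × 45 × 18 = 405.

Deadweight loss = €405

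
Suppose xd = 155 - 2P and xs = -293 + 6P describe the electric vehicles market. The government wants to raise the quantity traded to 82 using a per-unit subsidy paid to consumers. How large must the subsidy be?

At x = 82, invert demand for the buyer price: Pb = (155 − 82)/2 = 36.5; invert supply for the seller price: Ps = (82 − (-293))/6 = 62.5.
The subsidy must fill the gap: s = Ps − Pb = 62.5 − 36.5 = 26.

Required subsidy s = 26 per unit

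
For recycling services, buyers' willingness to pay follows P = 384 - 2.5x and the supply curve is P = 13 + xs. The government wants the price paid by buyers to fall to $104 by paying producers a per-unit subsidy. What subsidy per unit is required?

Required subsidy s = $21 per unit

At a buyer price of 104, quantity demanded is 153.6 − 0.4·104 = 112.
Sellers supply 112 only when they receive Ps = 13 + 1·112 = 125.
s = Ps − Pb = 125 − 104 = 21.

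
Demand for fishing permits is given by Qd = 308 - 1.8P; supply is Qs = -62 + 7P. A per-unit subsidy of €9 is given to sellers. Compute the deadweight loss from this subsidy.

Pre-subsidy: 308 - 1.8P = -62 + 7P gives P* = 925/22, Q* = 5111/22.
With the subsidy, sellers receive Ps = Pb + 9 for each unit, where Pb is the price buyers pay.
Supply in terms of Pb becomes Qs = -62 + 7(Pb + 9) = 1 + 7Pb. Setting this equal to demand: 308 - 1.8Pb = 1 + 7Pb, so Pb = 1535/44.
Sellers receive Ps = 1535/44 + 9 = 1931/44; Q' = 308 − 1.8·(1535/44) = 10789/44.
The subsidy expands output by 10789/44 − 5111/22 = 567/44 past the efficient level; on those units the gap between marginal cost and willingness to pay runs from 0 up to 9.
DWL = ½ × 9 × 567/44 = 5103/88.

Deadweight loss = 5103/88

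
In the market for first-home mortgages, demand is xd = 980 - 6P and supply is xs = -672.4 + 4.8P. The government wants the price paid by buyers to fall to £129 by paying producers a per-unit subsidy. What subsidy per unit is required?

At a buyer price of 129, quantity demanded is 980 − 6·129 = 206.
Sellers supply 206 only when they receive Ps with -672.4 + 4.8·Ps = 206, i.e. Ps = 183.
s = Ps − Pb = 183 − 129 = 54.

Required subsidy s = £54 per unit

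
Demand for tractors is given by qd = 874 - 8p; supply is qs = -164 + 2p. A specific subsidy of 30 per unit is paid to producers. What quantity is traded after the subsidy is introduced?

Pre-subsidy: 874 - 8p = -164 + 2p gives p* = 103.8, q* = 43.6.
With the subsidy, sellers receive ps = pb + 30 for each unit, where pb is the price buyers pay.
Supply in terms of pb becomes qs = -164 + 2(pb + 30) = -104 + 2pb. Setting this equal to demand: 874 - 8pb = -104 + 2pb, so pb = 97.8.
Sellers receive ps = 97.8 + 30 = 127.8; q' = 874 − 8·97.8 = 91.6.

q' = 91.6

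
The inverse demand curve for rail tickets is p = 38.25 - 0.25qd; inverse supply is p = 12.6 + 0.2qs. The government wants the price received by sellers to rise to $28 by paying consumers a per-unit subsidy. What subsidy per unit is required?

Required subsidy s = $9 per unit

At a seller price of 28, quantity supplied is -63 + 5·28 = 77.
Buyers absorb 77 only when they pay pb = 38.25 − 0.25·77 = 19.
s = ps − pb = 28 − 19 = 9.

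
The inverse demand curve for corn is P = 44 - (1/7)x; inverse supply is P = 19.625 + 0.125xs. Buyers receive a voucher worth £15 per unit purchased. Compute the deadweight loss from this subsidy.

Deadweight loss = £420

Pre-subsidy: 44 - (1/7)x = 19.625 + 0.125x gives x* = 91 and P* = 31.
With the rebate, buyers effectively pay Pb = Ps − 15, where Ps is the price sellers receive.
On the curves, Pb = 44 - (1/7)x and Ps = 19.625 + 0.125x; the wedge Ps − Pb = 15 gives 19.625 + 0.125x − (44 - (1/7)x) = 15, so x' = 147.
Then Pb = 44 − (1/7)·147 = 23 and Ps = 19.625 + 0.125·147 = 38.
The subsidy expands output by 147 − 91 = 56 past the efficient level; on those units the gap between marginal cost and willingness to pay runs from 0 up to 15.
DWL = ½ × 15 × 56 = 420.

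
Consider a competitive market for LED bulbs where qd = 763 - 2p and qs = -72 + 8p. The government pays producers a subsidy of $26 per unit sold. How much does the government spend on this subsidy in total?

Pre-subsidy: 763 - 2p = -72 + 8p gives p* = 83.5, q* = 596.
With the subsidy, sellers receive ps = pb + 26 for each unit, where pb is the price buyers pay.
Supply in terms of pb becomes qs = -72 + 8(pb + 26) = 136 + 8pb. Setting this equal to demand: 763 - 2pb = 136 + 8pb, so pb = 62.7.
Sellers receive ps = 62.7 + 26 = 88.7; q' = 763 − 2·62.7 = 637.6.
Government outlay = subsidy × quantity = 26 × 637.6 = 16577.6.

Government cost = $16577.6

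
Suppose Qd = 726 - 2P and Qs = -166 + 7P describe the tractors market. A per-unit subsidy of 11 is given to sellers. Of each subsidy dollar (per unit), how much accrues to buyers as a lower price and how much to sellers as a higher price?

Pre-subsidy: 726 - 2P = -166 + 7P gives P* = 892/9, Q* = 4750/9.
With the subsidy, sellers receive Ps = Pb + 11 for each unit, where Pb is the price buyers pay.
Supply in terms of Pb becomes Qs = -166 + 7(Pb + 11) = -89 + 7Pb. Setting this equal to demand: 726 - 2Pb = -89 + 7Pb, so Pb = 815/9.
Sellers receive Ps = 815/9 + 11 = 914/9; Q' = 726 − 2·(815/9) = 4904/9.
Buyers' price falls by P* − Pb = 892/9 − 815/9 = 77/9; sellers' price rises by Ps − P* = 914/9 − 892/9 = 22/9.

Buyers gain 77/9 per unit; sellers gain 22/9 per unit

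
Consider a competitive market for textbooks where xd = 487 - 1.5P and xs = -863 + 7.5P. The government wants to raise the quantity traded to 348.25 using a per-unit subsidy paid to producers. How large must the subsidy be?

At x = 348.25, invert demand for the buyer price: Pb = (487 − 348.25)/1.5 = 92.5; invert supply for the seller price: Ps = (348.25 − (-863))/7.5 = 161.5.
The subsidy must fill the gap: s = Ps − Pb = 161.5 − 92.5 = 69.

Required subsidy s = 69 per unit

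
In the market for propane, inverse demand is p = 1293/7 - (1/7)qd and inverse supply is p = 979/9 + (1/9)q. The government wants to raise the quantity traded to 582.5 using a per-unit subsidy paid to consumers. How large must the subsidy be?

At q = 582.5, from the demand curve buyers pay pb = 1293/7 − (1/7)·582.5 = 101.5; from the supply curve sellers need ps = 979/9 + (1/9)·582.5 = 173.5.
The subsidy must fill the gap: s = ps − pb = 173.5 − 101.5 = 72.

Required subsidy s = 72 per unit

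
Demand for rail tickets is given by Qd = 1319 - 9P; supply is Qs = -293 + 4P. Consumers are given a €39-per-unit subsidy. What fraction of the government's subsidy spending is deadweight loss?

Pre-subsidy: 1319 - 9P = -293 + 4P gives P* = 124, Q* = 203.
With the rebate, buyers effectively pay Pb = Ps − 39, where Ps is the price sellers receive.
Demand in terms of Ps becomes Qd = 1319 − 9(Ps − 39) = 1670 - 9Ps. Setting this equal to supply: 1670 - 9Ps = -293 + 4Ps, so Ps = 151.
Buyers pay Pb = 151 − 39 = 112; Q' = -293 + 4·151 = 311.
ΔCS = ½(203 + 311)(124 − 112) = 3084; ΔPS = ½(203 + 311)(151 − 124) = 6939.
Government spending = 39 × 311 = 12129.
DWL = ½ × 39 × (311 − 203) = 2106; fraction = 2106 / 12129 = 54/311.

DWL / government spending = 54/311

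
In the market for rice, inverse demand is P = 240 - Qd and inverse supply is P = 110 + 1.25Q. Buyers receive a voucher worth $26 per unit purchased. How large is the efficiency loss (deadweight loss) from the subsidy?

Pre-subsidy: 240 - Q = 110 + 1.25Q gives Q* = 520/9 and P* = 1640/9.
With the rebate, buyers effectively pay Pb = Ps − 26, where Ps is the price sellers receive.
On the curves, Pb = 240 - Q and Ps = 110 + 1.25Q; the wedge Ps − Pb = 26 gives 110 + 1.25Q − (240 - Q) = 26, so Q' = 208/3.
Then Pb = 240 − 1·(208/3) = 512/3 and Ps = 110 + 1.25·(208/3) = 590/3.
The subsidy expands output by 208/3 − 520/9 = 104/9 past the efficient level; on those units the gap between marginal cost and willingness to pay runs from 0 up to 26.
DWL = ½ × 26 × 104/9 = 1352/9.

Deadweight loss = 1352/9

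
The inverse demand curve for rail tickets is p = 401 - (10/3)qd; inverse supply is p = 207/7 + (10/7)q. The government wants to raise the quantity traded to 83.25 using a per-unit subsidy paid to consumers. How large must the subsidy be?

At q = 83.25, from the demand curve buyers pay pb = 401 − (10/3)·83.25 = 123.5; from the supply curve sellers need ps = 207/7 + (10/7)·83.25 = 148.5.
The subsidy must fill the gap: s = ps − pb = 148.5 − 123.5 = 25.

Required subsidy s = 25 per unit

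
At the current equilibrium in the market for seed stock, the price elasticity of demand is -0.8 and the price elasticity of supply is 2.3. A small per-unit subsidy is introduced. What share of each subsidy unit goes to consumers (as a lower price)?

For a small subsidy around the equilibrium, the benefit split depends on the relative slopes, which at a point are proportional to the elasticities.
Buyer share = εs/(εs + |εd|) = 2.3/(2.3 + 0.8) = 23/31; seller share = |εd|/(εs + |εd|) = 8/31.

Consumer share = 23/31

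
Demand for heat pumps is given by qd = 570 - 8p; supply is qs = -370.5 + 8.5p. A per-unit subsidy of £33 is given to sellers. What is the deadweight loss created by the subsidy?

Deadweight loss = £2244

Pre-subsidy: 570 - 8p = -370.5 + 8.5p gives p* = 57, q* = 114.
With the subsidy, sellers receive ps = pb + 33 for each unit, where pb is the price buyers pay.
Supply in terms of pb becomes qs = -370.5 + 8.5(pb + 33) = -90 + 8.5pb. Setting this equal to demand: 570 - 8pb = -90 + 8.5pb, so pb = 40.
Sellers receive ps = 40 + 33 = 73; q' = 570 − 8·40 = 250.
The subsidy expands output by 250 − 114 = 136 past the efficient level; on those units the gap between marginal cost and willingness to pay runs from 0 up to 33.
DWL = ½ × 33 × 136 = 2244.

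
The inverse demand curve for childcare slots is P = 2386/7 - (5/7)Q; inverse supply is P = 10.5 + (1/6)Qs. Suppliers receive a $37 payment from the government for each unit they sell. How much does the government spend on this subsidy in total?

Pre-subsidy: 2386/7 - (5/7)Q = 10.5 + (1/6)Q gives Q* = 375 and P* = 73.
With the subsidy, sellers receive Ps = Pb + 37 for each unit, where Pb is the price buyers pay.
On the curves, Pb = 2386/7 - (5/7)Q and Ps = 10.5 + (1/6)Q; the wedge Ps − Pb = 37 gives 10.5 + (1/6)Q − (2386/7 - (5/7)Q) = 37, so Q' = 417.
Then Pb = 2386/7 − (5/7)·417 = 43 and Ps = 10.5 + (1/6)·417 = 80.
Government outlay = subsidy × quantity = 37 × 417 = 15429.

Government cost = $15429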